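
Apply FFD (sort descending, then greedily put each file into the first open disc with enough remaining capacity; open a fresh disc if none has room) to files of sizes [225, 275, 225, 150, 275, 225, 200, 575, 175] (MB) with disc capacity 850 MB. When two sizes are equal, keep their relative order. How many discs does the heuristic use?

Sorted descending: 575, 275, 275, 225, 225, 225, 200, 175, 150.
  575 → disc 1 (new)  [load 575/850]
  275 → disc 1  [load 850/850]
  275 → disc 2 (new)  [load 275/850]
  225 → disc 2  [load 500/850]
  225 → disc 2  [load 725/850]
  225 → disc 3 (new)  [load 225/850]
  200 → disc 3  [load 425/850]
  175 → disc 3  [load 600/850]
  150 → disc 3  [load 750/850]
3 discs opened.

3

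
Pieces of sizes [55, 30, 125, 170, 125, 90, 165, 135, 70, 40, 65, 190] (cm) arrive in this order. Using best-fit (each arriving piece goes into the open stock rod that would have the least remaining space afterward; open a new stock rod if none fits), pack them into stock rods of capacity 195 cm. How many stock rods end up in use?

7

  55 → stock rod 1 (new)  [load 55/195]
  30 → stock rod 1  [load 85/195]
  125 → stock rod 2 (new)  [load 125/195]
  170 → stock rod 3 (new)  [load 170/195]
  125 → stock rod 4 (new)  [load 125/195]
  90 → stock rod 1  [load 175/195]
  165 → stock rod 5 (new)  [load 165/195]
  135 → stock rod 6 (new)  [load 135/195]
  70 → stock rod 2  [load 195/195]
  40 → stock rod 6  [load 175/195]
  65 → stock rod 4  [load 190/195]
  190 → stock rod 7 (new)  [load 190/195]
7 stock rods opened.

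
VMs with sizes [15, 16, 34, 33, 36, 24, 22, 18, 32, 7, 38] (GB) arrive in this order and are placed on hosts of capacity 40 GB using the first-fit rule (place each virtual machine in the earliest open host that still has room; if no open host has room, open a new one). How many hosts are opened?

8

  15 → host 1 (new)  [load 15/40]
  16 → host 1  [load 31/40]
  34 → host 2 (new)  [load 34/40]
  33 → host 3 (new)  [load 33/40]
  36 → host 4 (new)  [load 36/40]
  24 → host 5 (new)  [load 24/40]
  22 → host 6 (new)  [load 22/40]
  18 → host 6  [load 40/40]
  32 → host 7 (new)  [load 32/40]
  7 → host 1  [load 38/40]
  38 → host 8 (new)  [load 38/40]
8 hosts opened.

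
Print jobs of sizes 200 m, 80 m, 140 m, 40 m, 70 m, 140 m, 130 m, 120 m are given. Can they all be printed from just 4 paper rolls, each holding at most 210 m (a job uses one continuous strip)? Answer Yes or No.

No

Total = 920 m; ⌈920/210⌉ = 5.
At least 5 paper rolls are required, but only 4 are allowed.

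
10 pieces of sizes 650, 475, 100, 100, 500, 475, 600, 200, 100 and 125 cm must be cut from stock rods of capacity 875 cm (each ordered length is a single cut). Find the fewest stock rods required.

5

Total = 650 + 600 + 500 + 475 + 475 + 200 + 125 + 100 + 100 + 100 = 3325 cm.
Lower bound: ⌈3325/875⌉ = 4 stock rods.
Also, 5 pieces each exceed 875/2 cm, and no two of those can share a stock rod, so at least 5 stock rods are needed.
A packing using 5 stock rods:
  stock rod 1: 650 + 200 = 850
  stock rod 2: 600 + 125 + 100 = 825
  stock rod 3: 500 + 100 + 100 = 700
  stock rod 4: 475 = 475
  stock rod 5: 475 = 475
This matches the lower bound, so 5 is optimal.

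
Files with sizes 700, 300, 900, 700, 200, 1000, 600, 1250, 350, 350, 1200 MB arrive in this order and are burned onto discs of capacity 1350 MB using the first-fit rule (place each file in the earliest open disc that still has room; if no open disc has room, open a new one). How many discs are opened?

  700 → disc 1 (new)  [load 700/1350]
  300 → disc 1  [load 1000/1350]
  900 → disc 2 (new)  [load 900/1350]
  700 → disc 3 (new)  [load 700/1350]
  200 → disc 1  [load 1200/1350]
  1000 → disc 4 (new)  [load 1000/1350]
  600 → disc 3  [load 1300/1350]
  1250 → disc 5 (new)  [load 1250/1350]
  350 → disc 2  [load 1250/1350]
  350 → disc 4  [load 1350/1350]
  1200 → disc 6 (new)  [load 1200/1350]
6 discs opened.

6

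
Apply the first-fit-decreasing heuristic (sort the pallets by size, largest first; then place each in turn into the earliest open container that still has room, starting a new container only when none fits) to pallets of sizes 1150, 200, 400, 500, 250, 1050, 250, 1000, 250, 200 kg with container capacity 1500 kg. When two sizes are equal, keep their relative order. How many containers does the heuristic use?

4

Sorted descending: 1150, 1050, 1000, 500, 400, 250, 250, 250, 200, 200.
  1150 → container 1 (new)  [load 1150/1500]
  1050 → container 2 (new)  [load 1050/1500]
  1000 → container 3 (new)  [load 1000/1500]
  500 → container 3  [load 1500/1500]
  400 → container 2  [load 1450/1500]
  250 → container 1  [load 1400/1500]
  250 → container 4 (new)  [load 250/1500]
  250 → container 4  [load 500/1500]
  200 → container 4  [load 700/1500]
  200 → container 4  [load 900/1500]
4 containers opened.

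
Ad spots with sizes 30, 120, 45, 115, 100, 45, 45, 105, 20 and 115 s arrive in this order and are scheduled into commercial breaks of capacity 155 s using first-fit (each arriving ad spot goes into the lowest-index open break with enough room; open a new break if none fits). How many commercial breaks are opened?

6

  30 → break 1 (new)  [load 30/155]
  120 → break 1  [load 150/155]
  45 → break 2 (new)  [load 45/155]
  115 → break 3 (new)  [load 115/155]
  100 → break 2  [load 145/155]
  45 → break 4 (new)  [load 45/155]
  45 → break 4  [load 90/155]
  105 → break 5 (new)  [load 105/155]
  20 → break 3  [load 135/155]
  115 → break 6 (new)  [load 115/155]
6 commercial breaks opened.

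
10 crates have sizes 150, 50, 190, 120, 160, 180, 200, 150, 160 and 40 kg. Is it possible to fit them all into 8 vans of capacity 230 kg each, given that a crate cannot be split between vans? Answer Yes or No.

A valid assignment using 8 vans:
  van 1: 200 = 200
  van 2: 190 + 40 = 230
  van 3: 180 + 50 = 230
  van 4: 160 = 160
  van 5: 160 = 160
  van 6: 150 = 150
  van 7: 150 = 150
  van 8: 120 = 120
Every load is within 230 kg, so 8 vans suffice.

Yes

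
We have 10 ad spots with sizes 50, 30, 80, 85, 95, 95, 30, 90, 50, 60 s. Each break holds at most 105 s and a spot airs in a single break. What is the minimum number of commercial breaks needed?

8

Total = 95 + 95 + 90 + 85 + 80 + 60 + 50 + 50 + 30 + 30 = 665 s.
Lower bound: ⌈665/105⌉ = 7 commercial breaks.
A packing using 8 commercial breaks:
  break 1: 95 = 95
  break 2: 95 = 95
  break 3: 90 = 90
  break 4: 85 = 85
  break 5: 80 = 80
  break 6: 60 + 30 = 90
  break 7: 50 + 50 = 100
  break 8: 30 = 30
No arrangement into 7 commercial breaks stays within capacity, so 8 is optimal.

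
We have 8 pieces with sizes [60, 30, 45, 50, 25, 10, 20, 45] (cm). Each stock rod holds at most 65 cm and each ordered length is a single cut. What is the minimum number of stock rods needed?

5

Total = 60 + 50 + 45 + 45 + 30 + 25 + 20 + 10 = 285 cm.
Lower bound: ⌈285/65⌉ = 5 stock rods.
A packing using 5 stock rods:
  stock rod 1: 60 = 60
  stock rod 2: 50 + 10 = 60
  stock rod 3: 45 + 20 = 65
  stock rod 4: 45 = 45
  stock rod 5: 30 + 25 = 55
This matches the lower bound, so 5 is optimal.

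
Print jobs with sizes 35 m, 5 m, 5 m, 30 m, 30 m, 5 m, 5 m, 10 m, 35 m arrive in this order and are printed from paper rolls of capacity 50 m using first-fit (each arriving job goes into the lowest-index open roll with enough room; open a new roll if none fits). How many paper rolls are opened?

4

  35 → roll 1 (new)  [load 35/50]
  5 → roll 1  [load 40/50]
  5 → roll 1  [load 45/50]
  30 → roll 2 (new)  [load 30/50]
  30 → roll 3 (new)  [load 30/50]
  5 → roll 1  [load 50/50]
  5 → roll 2  [load 35/50]
  10 → roll 2  [load 45/50]
  35 → roll 4 (new)  [load 35/50]
4 paper rolls opened.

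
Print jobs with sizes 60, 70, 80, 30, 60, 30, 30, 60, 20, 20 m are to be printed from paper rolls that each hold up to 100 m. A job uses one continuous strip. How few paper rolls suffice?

5

Total = 80 + 70 + 60 + 60 + 60 + 30 + 30 + 30 + 20 + 20 = 460 m.
Lower bound: ⌈460/100⌉ = 5 paper rolls.
A packing using 5 paper rolls:
  roll 1: 80 + 20 = 100
  roll 2: 70 + 30 = 100
  roll 3: 60 + 30 = 90
  roll 4: 60 + 30 = 90
  roll 5: 60 + 20 = 80
This matches the lower bound, so 5 is optimal.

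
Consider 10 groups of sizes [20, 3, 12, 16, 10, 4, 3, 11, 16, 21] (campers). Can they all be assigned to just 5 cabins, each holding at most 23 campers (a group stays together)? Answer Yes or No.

No

Total = 116 campers; ⌈116/23⌉ = 6.
At least 6 cabins are required, but only 5 are allowed.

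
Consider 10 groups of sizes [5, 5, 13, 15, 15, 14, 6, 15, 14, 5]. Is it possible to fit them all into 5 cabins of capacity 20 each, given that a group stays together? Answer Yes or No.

Total = 107; ⌈107/20⌉ = 6.
At least 6 cabins are required, but only 5 are allowed.

No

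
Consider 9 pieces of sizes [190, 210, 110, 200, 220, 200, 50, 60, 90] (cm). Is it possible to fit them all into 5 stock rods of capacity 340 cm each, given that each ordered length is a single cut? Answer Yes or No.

A valid assignment using 5 stock rods:
  stock rod 1: 220 + 110 = 330
  stock rod 2: 210 + 90 = 300
  stock rod 3: 200 + 60 + 50 = 310
  stock rod 4: 200 = 200
  stock rod 5: 190 = 190
Every load is within 340 cm, so 5 stock rods suffice.

Yes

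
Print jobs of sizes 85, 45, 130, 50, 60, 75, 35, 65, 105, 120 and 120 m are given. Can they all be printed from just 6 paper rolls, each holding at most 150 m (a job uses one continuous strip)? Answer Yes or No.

No

Total = 890 m; ⌈890/150⌉ = 6.
The bound of 6 does not rule out 6, but exhaustive search shows no assignment into 6 paper rolls of capacity 150 m exists — the minimum is 7.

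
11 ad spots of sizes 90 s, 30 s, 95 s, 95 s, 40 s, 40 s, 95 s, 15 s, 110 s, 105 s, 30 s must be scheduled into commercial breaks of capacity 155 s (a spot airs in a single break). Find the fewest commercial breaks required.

Total = 110 + 105 + 95 + 95 + 95 + 90 + 40 + 40 + 30 + 30 + 15 = 745 s.
Lower bound: ⌈745/155⌉ = 5 commercial breaks.
Also, 6 ad spots each exceed 155/2 s, and no two of those can share a break, so at least 6 commercial breaks are needed.
A packing using 6 commercial breaks:
  break 1: 110 + 40 = 150
  break 2: 105 + 40 = 145
  break 3: 95 + 30 + 30 = 155
  break 4: 95 + 15 = 110
  break 5: 95 = 95
  break 6: 90 = 90
This matches the lower bound, so 6 is optimal.

6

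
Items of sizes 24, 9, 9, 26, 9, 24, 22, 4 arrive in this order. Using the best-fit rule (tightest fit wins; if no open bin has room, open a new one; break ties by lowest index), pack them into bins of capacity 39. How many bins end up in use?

  24 → bin 1 (new)  [load 24/39]
  9 → bin 1  [load 33/39]
  9 → bin 2 (new)  [load 9/39]
  26 → bin 2  [load 35/39]
  9 → bin 3 (new)  [load 9/39]
  24 → bin 3  [load 33/39]
  22 → bin 4 (new)  [load 22/39]
  4 → bin 2  [load 39/39]
4 bins opened.

4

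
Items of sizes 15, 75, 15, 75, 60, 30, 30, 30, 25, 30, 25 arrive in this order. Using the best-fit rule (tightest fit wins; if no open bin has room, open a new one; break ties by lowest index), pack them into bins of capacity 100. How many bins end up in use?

  15 → bin 1 (new)  [load 15/100]
  75 → bin 1  [load 90/100]
  15 → bin 2 (new)  [load 15/100]
  75 → bin 2  [load 90/100]
  60 → bin 3 (new)  [load 60/100]
  30 → bin 3  [load 90/100]
  30 → bin 4 (new)  [load 30/100]
  30 → bin 4  [load 60/100]
  25 → bin 4  [load 85/100]
  30 → bin 5 (new)  [load 30/100]
  25 → bin 5  [load 55/100]
5 bins opened.

5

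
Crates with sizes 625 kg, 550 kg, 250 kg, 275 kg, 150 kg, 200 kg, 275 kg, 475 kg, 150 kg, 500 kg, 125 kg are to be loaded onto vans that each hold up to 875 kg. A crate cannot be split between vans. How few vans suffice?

Total = 625 + 550 + 500 + 475 + 275 + 275 + 250 + 200 + 150 + 150 + 125 = 3575 kg.
Lower bound: ⌈3575/875⌉ = 5 vans.
A packing using 5 vans:
  van 1: 625 + 250 = 875
  van 2: 550 + 275 = 825
  van 3: 500 + 275 = 775
  van 4: 475 + 200 + 150 = 825
  van 5: 150 + 125 = 275
This matches the lower bound, so 5 is optimal.

5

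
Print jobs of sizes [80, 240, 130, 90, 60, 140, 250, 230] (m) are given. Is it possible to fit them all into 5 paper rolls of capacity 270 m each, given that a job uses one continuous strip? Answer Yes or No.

Yes

A valid assignment using 5 paper rolls:
  roll 1: 250 = 250
  roll 2: 240 = 240
  roll 3: 230 = 230
  roll 4: 140 + 130 = 270
  roll 5: 90 + 80 + 60 = 230
Every load is within 270 m, so 5 paper rolls suffice.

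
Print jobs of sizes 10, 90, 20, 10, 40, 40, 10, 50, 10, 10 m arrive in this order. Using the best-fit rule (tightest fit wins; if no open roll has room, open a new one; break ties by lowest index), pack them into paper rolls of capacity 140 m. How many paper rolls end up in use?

  10 → roll 1 (new)  [load 10/140]
  90 → roll 1  [load 100/140]
  20 → roll 1  [load 120/140]
  10 → roll 1  [load 130/140]
  40 → roll 2 (new)  [load 40/140]
  40 → roll 2  [load 80/140]
  10 → roll 1  [load 140/140]
  50 → roll 2  [load 130/140]
  10 → roll 2  [load 140/140]
  10 → roll 3 (new)  [load 10/140]
3 paper rolls opened.

3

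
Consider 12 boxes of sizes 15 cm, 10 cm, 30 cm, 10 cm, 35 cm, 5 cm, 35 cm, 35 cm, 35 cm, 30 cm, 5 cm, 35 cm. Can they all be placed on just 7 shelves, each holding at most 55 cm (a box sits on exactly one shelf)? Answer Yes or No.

Yes

A valid assignment using 7 shelves:
  shelf 1: 35 + 15 + 5 = 55
  shelf 2: 35 + 10 + 10 = 55
  shelf 3: 35 + 5 = 40
  shelf 4: 35 = 35
  shelf 5: 35 = 35
  shelf 6: 30 = 30
  shelf 7: 30 = 30
Every load is within 55 cm, so 7 shelves suffice.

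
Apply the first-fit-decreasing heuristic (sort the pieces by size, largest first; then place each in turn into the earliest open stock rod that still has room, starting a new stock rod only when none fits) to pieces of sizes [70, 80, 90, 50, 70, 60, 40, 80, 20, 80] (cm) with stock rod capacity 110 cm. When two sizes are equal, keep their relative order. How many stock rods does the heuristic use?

7

Sorted descending: 90, 80, 80, 80, 70, 70, 60, 50, 40, 20.
  90 → stock rod 1 (new)  [load 90/110]
  80 → stock rod 2 (new)  [load 80/110]
  80 → stock rod 3 (new)  [load 80/110]
  80 → stock rod 4 (new)  [load 80/110]
  70 → stock rod 5 (new)  [load 70/110]
  70 → stock rod 6 (new)  [load 70/110]
  60 → stock rod 7 (new)  [load 60/110]
  50 → stock rod 7  [load 110/110]
  40 → stock rod 5  [load 110/110]
  20 → stock rod 1  [load 110/110]
7 stock rods opened.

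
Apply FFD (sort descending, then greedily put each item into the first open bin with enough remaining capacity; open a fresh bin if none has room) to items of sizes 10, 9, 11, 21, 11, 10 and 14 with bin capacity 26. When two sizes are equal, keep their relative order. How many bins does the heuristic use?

Sorted descending: 21, 14, 11, 11, 10, 10, 9.
  21 → bin 1 (new)  [load 21/26]
  14 → bin 2 (new)  [load 14/26]
  11 → bin 2  [load 25/26]
  11 → bin 3 (new)  [load 11/26]
  10 → bin 3  [load 21/26]
  10 → bin 4 (new)  [load 10/26]
  9 → bin 4  [load 19/26]
4 bins opened.

4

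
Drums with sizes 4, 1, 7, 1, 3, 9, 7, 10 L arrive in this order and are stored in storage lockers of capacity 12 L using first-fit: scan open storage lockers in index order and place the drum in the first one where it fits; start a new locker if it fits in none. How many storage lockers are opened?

4

  4 → locker 1 (new)  [load 4/12]
  1 → locker 1  [load 5/12]
  7 → locker 1  [load 12/12]
  1 → locker 2 (new)  [load 1/12]
  3 → locker 2  [load 4/12]
  9 → locker 3 (new)  [load 9/12]
  7 → locker 2  [load 11/12]
  10 → locker 4 (new)  [load 10/12]
4 storage lockers opened.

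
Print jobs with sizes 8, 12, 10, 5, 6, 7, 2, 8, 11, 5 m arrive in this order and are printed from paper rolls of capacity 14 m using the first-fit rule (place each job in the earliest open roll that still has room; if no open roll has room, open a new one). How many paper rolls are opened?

  8 → roll 1 (new)  [load 8/14]
  12 → roll 2 (new)  [load 12/14]
  10 → roll 3 (new)  [load 10/14]
  5 → roll 1  [load 13/14]
  6 → roll 4 (new)  [load 6/14]
  7 → roll 4  [load 13/14]
  2 → roll 2  [load 14/14]
  8 → roll 5 (new)  [load 8/14]
  11 → roll 6 (new)  [load 11/14]
  5 → roll 5  [load 13/14]
6 paper rolls opened.

6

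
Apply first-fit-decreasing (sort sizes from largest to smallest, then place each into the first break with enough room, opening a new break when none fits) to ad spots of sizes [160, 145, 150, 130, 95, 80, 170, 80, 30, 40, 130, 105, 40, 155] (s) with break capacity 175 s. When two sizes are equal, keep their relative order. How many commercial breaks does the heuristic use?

10

Sorted descending: 170, 160, 155, 150, 145, 130, 130, 105, 95, 80, 80, 40, 40, 30.
  170 → break 1 (new)  [load 170/175]
  160 → break 2 (new)  [load 160/175]
  155 → break 3 (new)  [load 155/175]
  150 → break 4 (new)  [load 150/175]
  145 → break 5 (new)  [load 145/175]
  130 → break 6 (new)  [load 130/175]
  130 → break 7 (new)  [load 130/175]
  105 → break 8 (new)  [load 105/175]
  95 → break 9 (new)  [load 95/175]
  80 → break 9  [load 175/175]
  80 → break 10 (new)  [load 80/175]
  40 → break 6  [load 170/175]
  40 → break 7  [load 170/175]
  30 → break 5  [load 175/175]
10 commercial breaks opened.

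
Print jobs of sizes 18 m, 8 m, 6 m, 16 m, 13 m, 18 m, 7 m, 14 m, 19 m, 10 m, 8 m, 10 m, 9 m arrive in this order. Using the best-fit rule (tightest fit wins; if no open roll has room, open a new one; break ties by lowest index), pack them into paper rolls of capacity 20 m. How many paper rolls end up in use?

  18 → roll 1 (new)  [load 18/20]
  8 → roll 2 (new)  [load 8/20]
  6 → roll 2  [load 14/20]
  16 → roll 3 (new)  [load 16/20]
  13 → roll 4 (new)  [load 13/20]
  18 → roll 5 (new)  [load 18/20]
  7 → roll 4  [load 20/20]
  14 → roll 6 (new)  [load 14/20]
  19 → roll 7 (new)  [load 19/20]
  10 → roll 8 (new)  [load 10/20]
  8 → roll 8  [load 18/20]
  10 → roll 9 (new)  [load 10/20]
  9 → roll 9  [load 19/20]
9 paper rolls opened.

9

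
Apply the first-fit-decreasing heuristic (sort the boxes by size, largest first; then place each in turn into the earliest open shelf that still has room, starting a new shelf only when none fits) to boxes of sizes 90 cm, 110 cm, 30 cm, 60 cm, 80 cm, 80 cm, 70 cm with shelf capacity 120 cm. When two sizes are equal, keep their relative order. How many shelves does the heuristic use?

Sorted descending: 110, 90, 80, 80, 70, 60, 30.
  110 → shelf 1 (new)  [load 110/120]
  90 → shelf 2 (new)  [load 90/120]
  80 → shelf 3 (new)  [load 80/120]
  80 → shelf 4 (new)  [load 80/120]
  70 → shelf 5 (new)  [load 70/120]
  60 → shelf 6 (new)  [load 60/120]
  30 → shelf 2  [load 120/120]
6 shelves opened.

6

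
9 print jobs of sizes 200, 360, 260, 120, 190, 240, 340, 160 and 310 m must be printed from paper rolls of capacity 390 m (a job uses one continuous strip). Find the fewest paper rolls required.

7

Total = 360 + 340 + 310 + 260 + 240 + 200 + 190 + 160 + 120 = 2180 m.
Lower bound: ⌈2180/390⌉ = 6 paper rolls.
A packing using 7 paper rolls:
  roll 1: 360 = 360
  roll 2: 340 = 340
  roll 3: 310 = 310
  roll 4: 260 + 120 = 380
  roll 5: 240 = 240
  roll 6: 200 + 190 = 390
  roll 7: 160 = 160
No arrangement into 6 paper rolls stays within capacity, so 7 is optimal.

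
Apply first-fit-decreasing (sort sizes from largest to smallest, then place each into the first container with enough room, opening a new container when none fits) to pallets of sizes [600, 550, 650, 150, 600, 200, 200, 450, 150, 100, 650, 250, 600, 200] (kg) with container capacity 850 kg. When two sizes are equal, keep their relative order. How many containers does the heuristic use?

7

Sorted descending: 650, 650, 600, 600, 600, 550, 450, 250, 200, 200, 200, 150, 150, 100.
  650 → container 1 (new)  [load 650/850]
  650 → container 2 (new)  [load 650/850]
  600 → container 3 (new)  [load 600/850]
  600 → container 4 (new)  [load 600/850]
  600 → container 5 (new)  [load 600/850]
  550 → container 6 (new)  [load 550/850]
  450 → container 7 (new)  [load 450/850]
  250 → container 3  [load 850/850]
  200 → container 1  [load 850/850]
  200 → container 2  [load 850/850]
  200 → container 4  [load 800/850]
  150 → container 5  [load 750/850]
  150 → container 6  [load 700/850]
  100 → container 5  [load 850/850]
7 containers opened.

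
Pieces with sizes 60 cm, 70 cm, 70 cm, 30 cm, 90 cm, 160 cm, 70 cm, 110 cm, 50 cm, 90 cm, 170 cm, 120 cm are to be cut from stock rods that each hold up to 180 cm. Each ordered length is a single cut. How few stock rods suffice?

Total = 170 + 160 + 120 + 110 + 90 + 90 + 70 + 70 + 70 + 60 + 50 + 30 = 1090 cm.
Lower bound: ⌈1090/180⌉ = 7 stock rods.
A packing using 7 stock rods:
  stock rod 1: 170 = 170
  stock rod 2: 160 = 160
  stock rod 3: 120 + 60 = 180
  stock rod 4: 110 + 70 = 180
  stock rod 5: 90 + 90 = 180
  stock rod 6: 70 + 70 + 30 = 170
  stock rod 7: 50 = 50
This matches the lower bound, so 7 is optimal.

7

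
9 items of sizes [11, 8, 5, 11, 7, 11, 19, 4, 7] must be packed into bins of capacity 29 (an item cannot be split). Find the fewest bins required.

3

Total = 19 + 11 + 11 + 11 + 8 + 7 + 7 + 5 + 4 = 83.
Lower bound: ⌈83/29⌉ = 3 bins.
A packing using 3 bins:
  bin 1: 19 + 8 = 27
  bin 2: 11 + 11 + 7 = 29
  bin 3: 11 + 7 + 5 + 4 = 27
This matches the lower bound, so 3 is optimal.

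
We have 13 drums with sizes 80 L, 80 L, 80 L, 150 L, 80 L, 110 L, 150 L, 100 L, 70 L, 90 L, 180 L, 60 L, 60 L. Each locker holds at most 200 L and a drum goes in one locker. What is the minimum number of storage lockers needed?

8

Total = 180 + 150 + 150 + 110 + 100 + 90 + 80 + 80 + 80 + 80 + 70 + 60 + 60 = 1290 L.
Lower bound: ⌈1290/200⌉ = 7 storage lockers.
A packing using 8 storage lockers:
  locker 1: 180 = 180
  locker 2: 150 = 150
  locker 3: 150 = 150
  locker 4: 110 + 90 = 200
  locker 5: 100 + 80 = 180
  locker 6: 80 + 80 = 160
  locker 7: 80 + 70 = 150
  locker 8: 60 + 60 = 120
No arrangement into 7 storage lockers stays within capacity, so 8 is optimal.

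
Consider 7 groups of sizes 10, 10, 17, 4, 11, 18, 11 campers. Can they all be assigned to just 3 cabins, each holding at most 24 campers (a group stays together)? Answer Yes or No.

Total = 81 campers; ⌈81/24⌉ = 4.
At least 4 cabins are required, but only 3 are allowed.

No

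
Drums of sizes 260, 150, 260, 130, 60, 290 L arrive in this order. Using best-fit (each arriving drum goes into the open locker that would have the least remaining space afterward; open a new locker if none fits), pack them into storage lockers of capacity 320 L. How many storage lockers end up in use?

  260 → locker 1 (new)  [load 260/320]
  150 → locker 2 (new)  [load 150/320]
  260 → locker 3 (new)  [load 260/320]
  130 → locker 2  [load 280/320]
  60 → locker 1  [load 320/320]
  290 → locker 4 (new)  [load 290/320]
4 storage lockers opened.

4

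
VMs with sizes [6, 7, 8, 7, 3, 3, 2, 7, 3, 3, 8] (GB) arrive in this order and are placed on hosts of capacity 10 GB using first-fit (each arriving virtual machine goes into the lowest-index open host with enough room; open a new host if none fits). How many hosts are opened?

6

  6 → host 1 (new)  [load 6/10]
  7 → host 2 (new)  [load 7/10]
  8 → host 3 (new)  [load 8/10]
  7 → host 4 (new)  [load 7/10]
  3 → host 1  [load 9/10]
  3 → host 2  [load 10/10]
  2 → host 3  [load 10/10]
  7 → host 5 (new)  [load 7/10]
  3 → host 4  [load 10/10]
  3 → host 5  [load 10/10]
  8 → host 6 (new)  [load 8/10]
6 hosts opened.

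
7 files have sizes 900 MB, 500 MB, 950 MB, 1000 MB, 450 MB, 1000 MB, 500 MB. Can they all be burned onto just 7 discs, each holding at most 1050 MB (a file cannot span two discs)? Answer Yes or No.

A valid assignment using 6 discs:
  disc 1: 1000 = 1000
  disc 2: 1000 = 1000
  disc 3: 950 = 950
  disc 4: 900 = 900
  disc 5: 500 + 500 = 1000
  disc 6: 450 = 450
That uses only 6 ≤ 7, so 7 discs are enough.

Yes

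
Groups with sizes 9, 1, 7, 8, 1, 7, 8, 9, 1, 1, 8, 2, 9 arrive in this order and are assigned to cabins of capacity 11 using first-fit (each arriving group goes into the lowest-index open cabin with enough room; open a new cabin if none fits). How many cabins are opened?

8

  9 → cabin 1 (new)  [load 9/11]
  1 → cabin 1  [load 10/11]
  7 → cabin 2 (new)  [load 7/11]
  8 → cabin 3 (new)  [load 8/11]
  1 → cabin 1  [load 11/11]
  7 → cabin 4 (new)  [load 7/11]
  8 → cabin 5 (new)  [load 8/11]
  9 → cabin 6 (new)  [load 9/11]
  1 → cabin 2  [load 8/11]
  1 → cabin 2  [load 9/11]
  8 → cabin 7 (new)  [load 8/11]
  2 → cabin 2  [load 11/11]
  9 → cabin 8 (new)  [load 9/11]
8 cabins opened.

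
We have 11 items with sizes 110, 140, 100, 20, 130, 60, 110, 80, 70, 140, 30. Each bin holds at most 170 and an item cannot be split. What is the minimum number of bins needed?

Total = 140 + 140 + 130 + 110 + 110 + 100 + 80 + 70 + 60 + 30 + 20 = 990.
Lower bound: ⌈990/170⌉ = 6 bins.
A packing using 7 bins:
  bin 1: 140 + 30 = 170
  bin 2: 140 + 20 = 160
  bin 3: 130 = 130
  bin 4: 110 + 60 = 170
  bin 5: 110 = 110
  bin 6: 100 + 70 = 170
  bin 7: 80 = 80
No arrangement into 6 bins stays within capacity, so 7 is optimal.

7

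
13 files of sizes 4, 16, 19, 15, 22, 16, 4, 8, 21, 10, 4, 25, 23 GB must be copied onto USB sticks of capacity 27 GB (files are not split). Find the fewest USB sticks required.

8

Total = 25 + 23 + 22 + 21 + 19 + 16 + 16 + 15 + 10 + 8 + 4 + 4 + 4 = 187 GB.
Lower bound: ⌈187/27⌉ = 7 USB sticks.
Also, 8 files each exceed 27/2 GB, and no two of those can share a USB stick, so at least 8 USB sticks are needed.
A packing using 8 USB sticks:
  USB stick 1: 25 = 25
  USB stick 2: 23 + 4 = 27
  USB stick 3: 22 + 4 = 26
  USB stick 4: 21 + 4 = 25
  USB stick 5: 19 + 8 = 27
  USB stick 6: 16 + 10 = 26
  USB stick 7: 16 = 16
  USB stick 8: 15 = 15
This matches the lower bound, so 8 is optimal.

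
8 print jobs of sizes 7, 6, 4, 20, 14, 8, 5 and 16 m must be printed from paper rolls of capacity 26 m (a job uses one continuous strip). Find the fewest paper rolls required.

Total = 20 + 16 + 14 + 8 + 7 + 6 + 5 + 4 = 80 m.
Lower bound: ⌈80/26⌉ = 4 paper rolls.
A packing using 4 paper rolls:
  roll 1: 20 + 6 = 26
  roll 2: 16 + 8 = 24
  roll 3: 14 + 7 + 5 = 26
  roll 4: 4 = 4
This matches the lower bound, so 4 is optimal.

4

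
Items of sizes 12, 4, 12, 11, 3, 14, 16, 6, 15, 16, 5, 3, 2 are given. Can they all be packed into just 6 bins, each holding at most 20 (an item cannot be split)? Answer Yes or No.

Total = 119; ⌈119/20⌉ = 6.
7 items each exceed half the capacity and cannot share a bin, forcing at least 7 bins.
At least 7 bins are required, but only 6 are allowed.

No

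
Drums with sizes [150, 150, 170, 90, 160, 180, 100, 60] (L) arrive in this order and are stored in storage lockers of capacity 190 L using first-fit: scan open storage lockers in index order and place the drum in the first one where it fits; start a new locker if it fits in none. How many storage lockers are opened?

  150 → locker 1 (new)  [load 150/190]
  150 → locker 2 (new)  [load 150/190]
  170 → locker 3 (new)  [load 170/190]
  90 → locker 4 (new)  [load 90/190]
  160 → locker 5 (new)  [load 160/190]
  180 → locker 6 (new)  [load 180/190]
  100 → locker 4  [load 190/190]
  60 → locker 7 (new)  [load 60/190]
7 storage lockers opened.

7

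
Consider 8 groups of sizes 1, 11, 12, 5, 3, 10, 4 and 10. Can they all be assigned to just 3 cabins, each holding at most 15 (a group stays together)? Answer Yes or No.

No

Total = 56; ⌈56/15⌉ = 4.
At least 4 cabins are required, but only 3 are allowed.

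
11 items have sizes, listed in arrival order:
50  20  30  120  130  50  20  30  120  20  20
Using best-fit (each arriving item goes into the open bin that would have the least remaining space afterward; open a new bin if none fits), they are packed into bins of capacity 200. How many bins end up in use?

  50 → bin 1 (new)  [load 50/200]
  20 → bin 1  [load 70/200]
  30 → bin 1  [load 100/200]
  120 → bin 2 (new)  [load 120/200]
  130 → bin 3 (new)  [load 130/200]
  50 → bin 3  [load 180/200]
  20 → bin 3  [load 200/200]
  30 → bin 2  [load 150/200]
  120 → bin 4 (new)  [load 120/200]
  20 → bin 2  [load 170/200]
  20 → bin 2  [load 190/200]
4 bins opened.

4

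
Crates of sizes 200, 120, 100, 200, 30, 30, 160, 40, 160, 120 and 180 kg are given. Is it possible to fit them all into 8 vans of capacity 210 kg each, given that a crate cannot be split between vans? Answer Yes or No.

A valid assignment using 8 vans:
  van 1: 200 = 200
  van 2: 200 = 200
  van 3: 180 + 30 = 210
  van 4: 160 + 40 = 200
  van 5: 160 + 30 = 190
  van 6: 120 = 120
  van 7: 120 = 120
  van 8: 100 = 100
Every load is within 210 kg, so 8 vans suffice.

Yes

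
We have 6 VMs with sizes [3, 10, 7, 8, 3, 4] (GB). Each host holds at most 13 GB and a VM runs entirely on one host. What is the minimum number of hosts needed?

3

Total = 10 + 8 + 7 + 4 + 3 + 3 = 35 GB.
Lower bound: ⌈35/13⌉ = 3 hosts.
A packing using 3 hosts:
  host 1: 10 + 3 = 13
  host 2: 8 + 4 = 12
  host 3: 7 + 3 = 10
This matches the lower bound, so 3 is optimal.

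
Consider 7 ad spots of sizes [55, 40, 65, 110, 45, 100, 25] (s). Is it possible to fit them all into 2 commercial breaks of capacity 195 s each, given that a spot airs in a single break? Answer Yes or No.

Total = 440 s; ⌈440/195⌉ = 3.
At least 3 commercial breaks are required, but only 2 are allowed.

No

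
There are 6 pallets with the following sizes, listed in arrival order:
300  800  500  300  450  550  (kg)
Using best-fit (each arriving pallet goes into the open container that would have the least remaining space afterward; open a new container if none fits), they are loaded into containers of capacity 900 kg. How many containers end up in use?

4

  300 → container 1 (new)  [load 300/900]
  800 → container 2 (new)  [load 800/900]
  500 → container 1  [load 800/900]
  300 → container 3 (new)  [load 300/900]
  450 → container 3  [load 750/900]
  550 → container 4 (new)  [load 550/900]
4 containers opened.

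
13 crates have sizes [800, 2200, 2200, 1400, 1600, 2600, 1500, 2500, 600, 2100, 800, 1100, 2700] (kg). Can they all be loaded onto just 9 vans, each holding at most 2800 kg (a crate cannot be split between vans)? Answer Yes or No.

Yes

A valid assignment using 9 vans:
  van 1: 2700 = 2700
  van 2: 2600 = 2600
  van 3: 2500 = 2500
  van 4: 2200 + 600 = 2800
  van 5: 2200 = 2200
  van 6: 2100 = 2100
  van 7: 1600 + 1100 = 2700
  van 8: 1500 + 800 = 2300
  van 9: 1400 + 800 = 2200
Every load is within 2800 kg, so 9 vans suffice.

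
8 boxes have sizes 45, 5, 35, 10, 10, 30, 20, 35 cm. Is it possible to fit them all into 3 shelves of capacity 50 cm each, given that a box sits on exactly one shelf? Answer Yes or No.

No

Total = 190 cm; ⌈190/50⌉ = 4.
At least 4 shelves are required, but only 3 are allowed.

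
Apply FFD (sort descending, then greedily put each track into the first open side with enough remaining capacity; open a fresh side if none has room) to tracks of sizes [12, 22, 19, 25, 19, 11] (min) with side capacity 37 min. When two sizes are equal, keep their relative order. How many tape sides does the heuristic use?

4

Sorted descending: 25, 22, 19, 19, 12, 11.
  25 → side 1 (new)  [load 25/37]
  22 → side 2 (new)  [load 22/37]
  19 → side 3 (new)  [load 19/37]
  19 → side 4 (new)  [load 19/37]
  12 → side 1  [load 37/37]
  11 → side 2  [load 33/37]
4 tape sides opened.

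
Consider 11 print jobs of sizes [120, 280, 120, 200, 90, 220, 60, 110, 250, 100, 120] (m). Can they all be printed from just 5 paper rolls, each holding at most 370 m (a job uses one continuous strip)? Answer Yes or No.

Yes

A valid assignment using 5 paper rolls:
  roll 1: 280 + 90 = 370
  roll 2: 250 + 120 = 370
  roll 3: 220 + 120 = 340
  roll 4: 200 + 120 = 320
  roll 5: 110 + 100 + 60 = 270
Every load is within 370 m, so 5 paper rolls suffice.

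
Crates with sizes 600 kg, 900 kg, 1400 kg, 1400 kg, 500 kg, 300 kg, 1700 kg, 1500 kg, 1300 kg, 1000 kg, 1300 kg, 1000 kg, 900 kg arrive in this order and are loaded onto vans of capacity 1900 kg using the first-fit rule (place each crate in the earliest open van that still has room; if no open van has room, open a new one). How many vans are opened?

  600 → van 1 (new)  [load 600/1900]
  900 → van 1  [load 1500/1900]
  1400 → van 2 (new)  [load 1400/1900]
  1400 → van 3 (new)  [load 1400/1900]
  500 → van 2  [load 1900/1900]
  300 → van 1  [load 1800/1900]
  1700 → van 4 (new)  [load 1700/1900]
  1500 → van 5 (new)  [load 1500/1900]
  1300 → van 6 (new)  [load 1300/1900]
  1000 → van 7 (new)  [load 1000/1900]
  1300 → van 8 (new)  [load 1300/1900]
  1000 → van 9 (new)  [load 1000/1900]
  900 → van 7  [load 1900/1900]
9 vans opened.

9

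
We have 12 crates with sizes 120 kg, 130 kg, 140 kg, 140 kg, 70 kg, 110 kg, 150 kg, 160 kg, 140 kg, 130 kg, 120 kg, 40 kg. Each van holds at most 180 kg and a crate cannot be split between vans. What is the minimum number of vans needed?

Total = 160 + 150 + 140 + 140 + 140 + 130 + 130 + 120 + 120 + 110 + 70 + 40 = 1450 kg.
Lower bound: ⌈1450/180⌉ = 9 vans.
Also, 10 crates each exceed 90 kg, and no two of those can share a van, so at least 10 vans are needed.
A packing using 10 vans:
  van 1: 160 = 160
  van 2: 150 = 150
  van 3: 140 + 40 = 180
  van 4: 140 = 140
  van 5: 140 = 140
  van 6: 130 = 130
  van 7: 130 = 130
  van 8: 120 = 120
  van 9: 120 = 120
  van 10: 110 + 70 = 180
This matches the lower bound, so 10 is optimal.

10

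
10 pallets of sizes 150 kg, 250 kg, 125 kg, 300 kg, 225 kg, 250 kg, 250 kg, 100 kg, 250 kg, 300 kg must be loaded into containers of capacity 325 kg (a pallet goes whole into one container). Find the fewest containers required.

8

Total = 300 + 300 + 250 + 250 + 250 + 250 + 225 + 150 + 125 + 100 = 2200 kg.
Lower bound: ⌈2200/325⌉ = 7 containers.
A packing using 8 containers:
  container 1: 300 = 300
  container 2: 300 = 300
  container 3: 250 = 250
  container 4: 250 = 250
  container 5: 250 = 250
  container 6: 250 = 250
  container 7: 225 + 100 = 325
  container 8: 150 + 125 = 275
No arrangement into 7 containers stays within capacity, so 8 is optimal.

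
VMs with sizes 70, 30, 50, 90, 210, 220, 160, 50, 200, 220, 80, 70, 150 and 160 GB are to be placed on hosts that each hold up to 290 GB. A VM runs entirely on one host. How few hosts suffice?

7

Total = 220 + 220 + 210 + 200 + 160 + 160 + 150 + 90 + 80 + 70 + 70 + 50 + 50 + 30 = 1760 GB.
Lower bound: ⌈1760/290⌉ = 7 hosts.
A packing using 7 hosts:
  host 1: 220 + 70 = 290
  host 2: 220 + 70 = 290
  host 3: 210 + 80 = 290
  host 4: 200 + 90 = 290
  host 5: 160 + 50 + 50 + 30 = 290
  host 6: 160 = 160
  host 7: 150 = 150
This matches the lower bound, so 7 is optimal.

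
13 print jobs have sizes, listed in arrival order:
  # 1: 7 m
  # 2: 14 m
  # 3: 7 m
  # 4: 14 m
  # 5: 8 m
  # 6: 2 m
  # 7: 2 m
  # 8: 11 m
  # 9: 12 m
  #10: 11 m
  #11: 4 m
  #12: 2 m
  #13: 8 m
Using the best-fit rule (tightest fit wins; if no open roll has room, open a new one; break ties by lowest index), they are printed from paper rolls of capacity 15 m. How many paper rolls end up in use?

8

  7 → roll 1 (new)  [load 7/15]
  14 → roll 2 (new)  [load 14/15]
  7 → roll 1  [load 14/15]
  14 → roll 3 (new)  [load 14/15]
  8 → roll 4 (new)  [load 8/15]
  2 → roll 4  [load 10/15]
  2 → roll 4  [load 12/15]
  11 → roll 5 (new)  [load 11/15]
  12 → roll 6 (new)  [load 12/15]
  11 → roll 7 (new)  [load 11/15]
  4 → roll 5  [load 15/15]
  2 → roll 4  [load 14/15]
  8 → roll 8 (new)  [load 8/15]
8 paper rolls opened.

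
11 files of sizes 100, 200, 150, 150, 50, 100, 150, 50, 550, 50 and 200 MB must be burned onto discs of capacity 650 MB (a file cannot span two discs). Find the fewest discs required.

Total = 550 + 200 + 200 + 150 + 150 + 150 + 100 + 100 + 50 + 50 + 50 = 1750 MB.
Lower bound: ⌈1750/650⌉ = 3 discs.
A packing using 3 discs:
  disc 1: 550 + 100 = 650
  disc 2: 200 + 200 + 150 + 100 = 650
  disc 3: 150 + 150 + 50 + 50 + 50 = 450
This matches the lower bound, so 3 is optimal.

3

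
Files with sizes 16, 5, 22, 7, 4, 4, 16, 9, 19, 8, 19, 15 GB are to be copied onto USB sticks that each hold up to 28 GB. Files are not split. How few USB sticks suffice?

Total = 22 + 19 + 19 + 16 + 16 + 15 + 9 + 8 + 7 + 5 + 4 + 4 = 144 GB.
Lower bound: ⌈144/28⌉ = 6 USB sticks.
A packing using 6 USB sticks:
  USB stick 1: 22 + 5 = 27
  USB stick 2: 19 + 9 = 28
  USB stick 3: 19 + 8 = 27
  USB stick 4: 16 + 7 + 4 = 27
  USB stick 5: 16 + 4 = 20
  USB stick 6: 15 = 15
This matches the lower bound, so 6 is optimal.

6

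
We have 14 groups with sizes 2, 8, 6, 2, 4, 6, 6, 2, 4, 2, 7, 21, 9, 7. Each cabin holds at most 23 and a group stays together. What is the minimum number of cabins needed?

Total = 21 + 9 + 8 + 7 + 7 + 6 + 6 + 6 + 4 + 4 + 2 + 2 + 2 + 2 = 86.
Lower bound: ⌈86/23⌉ = 4 cabins.
A packing using 4 cabins:
  cabin 1: 21 + 2 = 23
  cabin 2: 9 + 8 + 6 = 23
  cabin 3: 7 + 7 + 6 + 2 = 22
  cabin 4: 6 + 4 + 4 + 2 + 2 = 18
This matches the lower bound, so 4 is optimal.

4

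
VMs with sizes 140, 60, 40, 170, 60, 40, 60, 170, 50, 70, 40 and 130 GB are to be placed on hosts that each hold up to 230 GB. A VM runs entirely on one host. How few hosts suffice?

5

Total = 170 + 170 + 140 + 130 + 70 + 60 + 60 + 60 + 50 + 40 + 40 + 40 = 1030 GB.
Lower bound: ⌈1030/230⌉ = 5 hosts.
A packing using 5 hosts:
  host 1: 170 + 60 = 230
  host 2: 170 + 60 = 230
  host 3: 140 + 70 = 210
  host 4: 130 + 60 + 40 = 230
  host 5: 50 + 40 + 40 = 130
This matches the lower bound, so 5 is optimal.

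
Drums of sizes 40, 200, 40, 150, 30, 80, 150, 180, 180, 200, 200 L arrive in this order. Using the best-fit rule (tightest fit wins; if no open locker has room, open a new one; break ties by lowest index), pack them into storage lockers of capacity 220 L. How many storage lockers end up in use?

8

  40 → locker 1 (new)  [load 40/220]
  200 → locker 2 (new)  [load 200/220]
  40 → locker 1  [load 80/220]
  150 → locker 3 (new)  [load 150/220]
  30 → locker 3  [load 180/220]
  80 → locker 1  [load 160/220]
  150 → locker 4 (new)  [load 150/220]
  180 → locker 5 (new)  [load 180/220]
  180 → locker 6 (new)  [load 180/220]
  200 → locker 7 (new)  [load 200/220]
  200 → locker 8 (new)  [load 200/220]
8 storage lockers opened.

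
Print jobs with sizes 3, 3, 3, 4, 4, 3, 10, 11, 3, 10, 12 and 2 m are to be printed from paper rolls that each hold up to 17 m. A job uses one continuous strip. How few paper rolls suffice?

4

Total = 12 + 11 + 10 + 10 + 4 + 4 + 3 + 3 + 3 + 3 + 3 + 2 = 68 m.
Lower bound: ⌈68/17⌉ = 4 paper rolls.
A packing using 4 paper rolls:
  roll 1: 12 + 3 + 2 = 17
  roll 2: 11 + 3 + 3 = 17
  roll 3: 10 + 4 + 3 = 17
  roll 4: 10 + 4 + 3 = 17
This matches the lower bound, so 4 is optimal.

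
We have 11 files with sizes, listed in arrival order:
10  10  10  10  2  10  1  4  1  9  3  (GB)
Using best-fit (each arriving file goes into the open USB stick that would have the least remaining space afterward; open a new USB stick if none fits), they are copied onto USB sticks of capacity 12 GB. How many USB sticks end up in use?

  10 → USB stick 1 (new)  [load 10/12]
  10 → USB stick 2 (new)  [load 10/12]
  10 → USB stick 3 (new)  [load 10/12]
  10 → USB stick 4 (new)  [load 10/12]
  2 → USB stick 1  [load 12/12]
  10 → USB stick 5 (new)  [load 10/12]
  1 → USB stick 2  [load 11/12]
  4 → USB stick 6 (new)  [load 4/12]
  1 → USB stick 2  [load 12/12]
  9 → USB stick 7 (new)  [load 9/12]
  3 → USB stick 7  [load 12/12]
7 USB sticks opened.

7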